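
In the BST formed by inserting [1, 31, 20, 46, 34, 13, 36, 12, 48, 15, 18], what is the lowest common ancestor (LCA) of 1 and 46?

Tree insertion order: [1, 31, 20, 46, 34, 13, 36, 12, 48, 15, 18]
Tree (level-order array): [1, None, 31, 20, 46, 13, None, 34, 48, 12, 15, None, 36, None, None, None, None, None, 18]
In a BST, the LCA of p=1, q=46 is the first node v on the
root-to-leaf path with p <= v <= q (go left if both < v, right if both > v).
Walk from root:
  at 1: 1 <= 1 <= 46, this is the LCA
LCA = 1


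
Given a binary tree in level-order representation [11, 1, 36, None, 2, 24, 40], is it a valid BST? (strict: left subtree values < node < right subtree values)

Level-order array: [11, 1, 36, None, 2, 24, 40]
Validate using subtree bounds (lo, hi): at each node, require lo < value < hi,
then recurse left with hi=value and right with lo=value.
Preorder trace (stopping at first violation):
  at node 11 with bounds (-inf, +inf): OK
  at node 1 with bounds (-inf, 11): OK
  at node 2 with bounds (1, 11): OK
  at node 36 with bounds (11, +inf): OK
  at node 24 with bounds (11, 36): OK
  at node 40 with bounds (36, +inf): OK
No violation found at any node.
Result: Valid BST


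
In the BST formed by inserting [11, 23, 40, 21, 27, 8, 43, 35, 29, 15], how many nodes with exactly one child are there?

Tree built from: [11, 23, 40, 21, 27, 8, 43, 35, 29, 15]
Tree (level-order array): [11, 8, 23, None, None, 21, 40, 15, None, 27, 43, None, None, None, 35, None, None, 29]
Rule: These are nodes with exactly 1 non-null child.
Per-node child counts:
  node 11: 2 child(ren)
  node 8: 0 child(ren)
  node 23: 2 child(ren)
  node 21: 1 child(ren)
  node 15: 0 child(ren)
  node 40: 2 child(ren)
  node 27: 1 child(ren)
  node 35: 1 child(ren)
  node 29: 0 child(ren)
  node 43: 0 child(ren)
Matching nodes: [21, 27, 35]
Count of nodes with exactly one child: 3


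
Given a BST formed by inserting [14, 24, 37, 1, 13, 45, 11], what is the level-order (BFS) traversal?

Tree insertion order: [14, 24, 37, 1, 13, 45, 11]
Tree (level-order array): [14, 1, 24, None, 13, None, 37, 11, None, None, 45]
BFS from the root, enqueuing left then right child of each popped node:
  queue [14] -> pop 14, enqueue [1, 24], visited so far: [14]
  queue [1, 24] -> pop 1, enqueue [13], visited so far: [14, 1]
  queue [24, 13] -> pop 24, enqueue [37], visited so far: [14, 1, 24]
  queue [13, 37] -> pop 13, enqueue [11], visited so far: [14, 1, 24, 13]
  queue [37, 11] -> pop 37, enqueue [45], visited so far: [14, 1, 24, 13, 37]
  queue [11, 45] -> pop 11, enqueue [none], visited so far: [14, 1, 24, 13, 37, 11]
  queue [45] -> pop 45, enqueue [none], visited so far: [14, 1, 24, 13, 37, 11, 45]
Result: [14, 1, 24, 13, 37, 11, 45]


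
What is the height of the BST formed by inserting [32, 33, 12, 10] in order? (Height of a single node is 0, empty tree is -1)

Insertion order: [32, 33, 12, 10]
Tree (level-order array): [32, 12, 33, 10]
Compute height bottom-up (empty subtree = -1):
  height(10) = 1 + max(-1, -1) = 0
  height(12) = 1 + max(0, -1) = 1
  height(33) = 1 + max(-1, -1) = 0
  height(32) = 1 + max(1, 0) = 2
Height = 2


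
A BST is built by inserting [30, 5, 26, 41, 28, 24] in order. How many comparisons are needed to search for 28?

Search path for 28: 30 -> 5 -> 26 -> 28
Found: True
Comparisons: 4


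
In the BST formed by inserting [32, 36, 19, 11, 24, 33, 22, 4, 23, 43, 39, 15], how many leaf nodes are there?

Tree built from: [32, 36, 19, 11, 24, 33, 22, 4, 23, 43, 39, 15]
Tree (level-order array): [32, 19, 36, 11, 24, 33, 43, 4, 15, 22, None, None, None, 39, None, None, None, None, None, None, 23]
Rule: A leaf has 0 children.
Per-node child counts:
  node 32: 2 child(ren)
  node 19: 2 child(ren)
  node 11: 2 child(ren)
  node 4: 0 child(ren)
  node 15: 0 child(ren)
  node 24: 1 child(ren)
  node 22: 1 child(ren)
  node 23: 0 child(ren)
  node 36: 2 child(ren)
  node 33: 0 child(ren)
  node 43: 1 child(ren)
  node 39: 0 child(ren)
Matching nodes: [4, 15, 23, 33, 39]
Count of leaf nodes: 5


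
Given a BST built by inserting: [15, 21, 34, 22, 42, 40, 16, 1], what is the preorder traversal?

Tree insertion order: [15, 21, 34, 22, 42, 40, 16, 1]
Tree (level-order array): [15, 1, 21, None, None, 16, 34, None, None, 22, 42, None, None, 40]
Preorder traversal: [15, 1, 21, 16, 34, 22, 42, 40]


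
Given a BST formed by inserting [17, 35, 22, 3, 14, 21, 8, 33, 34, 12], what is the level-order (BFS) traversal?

Tree insertion order: [17, 35, 22, 3, 14, 21, 8, 33, 34, 12]
Tree (level-order array): [17, 3, 35, None, 14, 22, None, 8, None, 21, 33, None, 12, None, None, None, 34]
BFS from the root, enqueuing left then right child of each popped node:
  queue [17] -> pop 17, enqueue [3, 35], visited so far: [17]
  queue [3, 35] -> pop 3, enqueue [14], visited so far: [17, 3]
  queue [35, 14] -> pop 35, enqueue [22], visited so far: [17, 3, 35]
  queue [14, 22] -> pop 14, enqueue [8], visited so far: [17, 3, 35, 14]
  queue [22, 8] -> pop 22, enqueue [21, 33], visited so far: [17, 3, 35, 14, 22]
  queue [8, 21, 33] -> pop 8, enqueue [12], visited so far: [17, 3, 35, 14, 22, 8]
  queue [21, 33, 12] -> pop 21, enqueue [none], visited so far: [17, 3, 35, 14, 22, 8, 21]
  queue [33, 12] -> pop 33, enqueue [34], visited so far: [17, 3, 35, 14, 22, 8, 21, 33]
  queue [12, 34] -> pop 12, enqueue [none], visited so far: [17, 3, 35, 14, 22, 8, 21, 33, 12]
  queue [34] -> pop 34, enqueue [none], visited so far: [17, 3, 35, 14, 22, 8, 21, 33, 12, 34]
Result: [17, 3, 35, 14, 22, 8, 21, 33, 12, 34]


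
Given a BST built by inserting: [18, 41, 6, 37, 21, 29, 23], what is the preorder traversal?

Tree insertion order: [18, 41, 6, 37, 21, 29, 23]
Tree (level-order array): [18, 6, 41, None, None, 37, None, 21, None, None, 29, 23]
Preorder traversal: [18, 6, 41, 37, 21, 29, 23]


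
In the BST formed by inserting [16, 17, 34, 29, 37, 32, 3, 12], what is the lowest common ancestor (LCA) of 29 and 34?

Tree insertion order: [16, 17, 34, 29, 37, 32, 3, 12]
Tree (level-order array): [16, 3, 17, None, 12, None, 34, None, None, 29, 37, None, 32]
In a BST, the LCA of p=29, q=34 is the first node v on the
root-to-leaf path with p <= v <= q (go left if both < v, right if both > v).
Walk from root:
  at 16: both 29 and 34 > 16, go right
  at 17: both 29 and 34 > 17, go right
  at 34: 29 <= 34 <= 34, this is the LCA
LCA = 34


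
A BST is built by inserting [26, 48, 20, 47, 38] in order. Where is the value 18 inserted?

Starting tree (level order): [26, 20, 48, None, None, 47, None, 38]
Insertion path: 26 -> 20
Result: insert 18 as left child of 20
Final tree (level order): [26, 20, 48, 18, None, 47, None, None, None, 38]


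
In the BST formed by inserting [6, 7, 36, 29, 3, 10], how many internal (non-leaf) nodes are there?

Tree built from: [6, 7, 36, 29, 3, 10]
Tree (level-order array): [6, 3, 7, None, None, None, 36, 29, None, 10]
Rule: An internal node has at least one child.
Per-node child counts:
  node 6: 2 child(ren)
  node 3: 0 child(ren)
  node 7: 1 child(ren)
  node 36: 1 child(ren)
  node 29: 1 child(ren)
  node 10: 0 child(ren)
Matching nodes: [6, 7, 36, 29]
Count of internal (non-leaf) nodes: 4


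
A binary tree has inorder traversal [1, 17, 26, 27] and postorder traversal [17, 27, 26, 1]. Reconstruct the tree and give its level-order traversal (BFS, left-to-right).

Inorder:   [1, 17, 26, 27]
Postorder: [17, 27, 26, 1]
Algorithm: postorder visits root last, so walk postorder right-to-left;
each value is the root of the current inorder slice — split it at that
value, recurse on the right subtree first, then the left.
Recursive splits:
  root=1; inorder splits into left=[], right=[17, 26, 27]
  root=26; inorder splits into left=[17], right=[27]
  root=27; inorder splits into left=[], right=[]
  root=17; inorder splits into left=[], right=[]
Reconstructed level-order: [1, 26, 17, 27]


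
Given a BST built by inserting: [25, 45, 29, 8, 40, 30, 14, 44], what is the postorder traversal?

Tree insertion order: [25, 45, 29, 8, 40, 30, 14, 44]
Tree (level-order array): [25, 8, 45, None, 14, 29, None, None, None, None, 40, 30, 44]
Postorder traversal: [14, 8, 30, 44, 40, 29, 45, 25]


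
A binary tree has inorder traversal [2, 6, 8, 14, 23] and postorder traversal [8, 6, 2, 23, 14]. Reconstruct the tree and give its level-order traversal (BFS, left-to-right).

Inorder:   [2, 6, 8, 14, 23]
Postorder: [8, 6, 2, 23, 14]
Algorithm: postorder visits root last, so walk postorder right-to-left;
each value is the root of the current inorder slice — split it at that
value, recurse on the right subtree first, then the left.
Recursive splits:
  root=14; inorder splits into left=[2, 6, 8], right=[23]
  root=23; inorder splits into left=[], right=[]
  root=2; inorder splits into left=[], right=[6, 8]
  root=6; inorder splits into left=[], right=[8]
  root=8; inorder splits into left=[], right=[]
Reconstructed level-order: [14, 2, 23, 6, 8]


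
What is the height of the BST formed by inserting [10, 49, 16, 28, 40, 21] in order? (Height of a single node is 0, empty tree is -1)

Insertion order: [10, 49, 16, 28, 40, 21]
Tree (level-order array): [10, None, 49, 16, None, None, 28, 21, 40]
Compute height bottom-up (empty subtree = -1):
  height(21) = 1 + max(-1, -1) = 0
  height(40) = 1 + max(-1, -1) = 0
  height(28) = 1 + max(0, 0) = 1
  height(16) = 1 + max(-1, 1) = 2
  height(49) = 1 + max(2, -1) = 3
  height(10) = 1 + max(-1, 3) = 4
Height = 4


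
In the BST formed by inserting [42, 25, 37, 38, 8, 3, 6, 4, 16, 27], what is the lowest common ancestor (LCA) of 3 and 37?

Tree insertion order: [42, 25, 37, 38, 8, 3, 6, 4, 16, 27]
Tree (level-order array): [42, 25, None, 8, 37, 3, 16, 27, 38, None, 6, None, None, None, None, None, None, 4]
In a BST, the LCA of p=3, q=37 is the first node v on the
root-to-leaf path with p <= v <= q (go left if both < v, right if both > v).
Walk from root:
  at 42: both 3 and 37 < 42, go left
  at 25: 3 <= 25 <= 37, this is the LCA
LCA = 25


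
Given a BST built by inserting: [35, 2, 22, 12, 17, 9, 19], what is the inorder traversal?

Tree insertion order: [35, 2, 22, 12, 17, 9, 19]
Tree (level-order array): [35, 2, None, None, 22, 12, None, 9, 17, None, None, None, 19]
Inorder traversal: [2, 9, 12, 17, 19, 22, 35]


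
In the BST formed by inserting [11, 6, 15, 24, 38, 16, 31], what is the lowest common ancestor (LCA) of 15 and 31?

Tree insertion order: [11, 6, 15, 24, 38, 16, 31]
Tree (level-order array): [11, 6, 15, None, None, None, 24, 16, 38, None, None, 31]
In a BST, the LCA of p=15, q=31 is the first node v on the
root-to-leaf path with p <= v <= q (go left if both < v, right if both > v).
Walk from root:
  at 11: both 15 and 31 > 11, go right
  at 15: 15 <= 15 <= 31, this is the LCA
LCA = 15


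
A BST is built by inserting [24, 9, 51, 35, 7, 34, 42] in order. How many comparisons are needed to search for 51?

Search path for 51: 24 -> 51
Found: True
Comparisons: 2


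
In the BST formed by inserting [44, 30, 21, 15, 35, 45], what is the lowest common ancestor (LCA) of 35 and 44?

Tree insertion order: [44, 30, 21, 15, 35, 45]
Tree (level-order array): [44, 30, 45, 21, 35, None, None, 15]
In a BST, the LCA of p=35, q=44 is the first node v on the
root-to-leaf path with p <= v <= q (go left if both < v, right if both > v).
Walk from root:
  at 44: 35 <= 44 <= 44, this is the LCA
LCA = 44


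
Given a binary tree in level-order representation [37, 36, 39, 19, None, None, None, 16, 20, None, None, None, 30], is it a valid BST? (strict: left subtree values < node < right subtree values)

Level-order array: [37, 36, 39, 19, None, None, None, 16, 20, None, None, None, 30]
Validate using subtree bounds (lo, hi): at each node, require lo < value < hi,
then recurse left with hi=value and right with lo=value.
Preorder trace (stopping at first violation):
  at node 37 with bounds (-inf, +inf): OK
  at node 36 with bounds (-inf, 37): OK
  at node 19 with bounds (-inf, 36): OK
  at node 16 with bounds (-inf, 19): OK
  at node 20 with bounds (19, 36): OK
  at node 30 with bounds (20, 36): OK
  at node 39 with bounds (37, +inf): OK
No violation found at any node.
Result: Valid BST


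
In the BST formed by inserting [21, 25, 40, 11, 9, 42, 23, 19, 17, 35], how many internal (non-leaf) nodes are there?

Tree built from: [21, 25, 40, 11, 9, 42, 23, 19, 17, 35]
Tree (level-order array): [21, 11, 25, 9, 19, 23, 40, None, None, 17, None, None, None, 35, 42]
Rule: An internal node has at least one child.
Per-node child counts:
  node 21: 2 child(ren)
  node 11: 2 child(ren)
  node 9: 0 child(ren)
  node 19: 1 child(ren)
  node 17: 0 child(ren)
  node 25: 2 child(ren)
  node 23: 0 child(ren)
  node 40: 2 child(ren)
  node 35: 0 child(ren)
  node 42: 0 child(ren)
Matching nodes: [21, 11, 19, 25, 40]
Count of internal (non-leaf) nodes: 5


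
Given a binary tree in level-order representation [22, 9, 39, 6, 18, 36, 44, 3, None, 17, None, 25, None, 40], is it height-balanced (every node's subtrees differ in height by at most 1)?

Tree (level-order array): [22, 9, 39, 6, 18, 36, 44, 3, None, 17, None, 25, None, 40]
Definition: a tree is height-balanced if, at every node, |h(left) - h(right)| <= 1 (empty subtree has height -1).
Bottom-up per-node check:
  node 3: h_left=-1, h_right=-1, diff=0 [OK], height=0
  node 6: h_left=0, h_right=-1, diff=1 [OK], height=1
  node 17: h_left=-1, h_right=-1, diff=0 [OK], height=0
  node 18: h_left=0, h_right=-1, diff=1 [OK], height=1
  node 9: h_left=1, h_right=1, diff=0 [OK], height=2
  node 25: h_left=-1, h_right=-1, diff=0 [OK], height=0
  node 36: h_left=0, h_right=-1, diff=1 [OK], height=1
  node 40: h_left=-1, h_right=-1, diff=0 [OK], height=0
  node 44: h_left=0, h_right=-1, diff=1 [OK], height=1
  node 39: h_left=1, h_right=1, diff=0 [OK], height=2
  node 22: h_left=2, h_right=2, diff=0 [OK], height=3
All nodes satisfy the balance condition.
Result: Balanced


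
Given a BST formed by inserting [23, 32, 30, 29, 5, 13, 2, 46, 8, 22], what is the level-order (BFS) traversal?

Tree insertion order: [23, 32, 30, 29, 5, 13, 2, 46, 8, 22]
Tree (level-order array): [23, 5, 32, 2, 13, 30, 46, None, None, 8, 22, 29]
BFS from the root, enqueuing left then right child of each popped node:
  queue [23] -> pop 23, enqueue [5, 32], visited so far: [23]
  queue [5, 32] -> pop 5, enqueue [2, 13], visited so far: [23, 5]
  queue [32, 2, 13] -> pop 32, enqueue [30, 46], visited so far: [23, 5, 32]
  queue [2, 13, 30, 46] -> pop 2, enqueue [none], visited so far: [23, 5, 32, 2]
  queue [13, 30, 46] -> pop 13, enqueue [8, 22], visited so far: [23, 5, 32, 2, 13]
  queue [30, 46, 8, 22] -> pop 30, enqueue [29], visited so far: [23, 5, 32, 2, 13, 30]
  queue [46, 8, 22, 29] -> pop 46, enqueue [none], visited so far: [23, 5, 32, 2, 13, 30, 46]
  queue [8, 22, 29] -> pop 8, enqueue [none], visited so far: [23, 5, 32, 2, 13, 30, 46, 8]
  queue [22, 29] -> pop 22, enqueue [none], visited so far: [23, 5, 32, 2, 13, 30, 46, 8, 22]
  queue [29] -> pop 29, enqueue [none], visited so far: [23, 5, 32, 2, 13, 30, 46, 8, 22, 29]
Result: [23, 5, 32, 2, 13, 30, 46, 8, 22, 29]


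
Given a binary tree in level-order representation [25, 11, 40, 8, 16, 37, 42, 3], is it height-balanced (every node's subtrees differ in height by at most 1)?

Tree (level-order array): [25, 11, 40, 8, 16, 37, 42, 3]
Definition: a tree is height-balanced if, at every node, |h(left) - h(right)| <= 1 (empty subtree has height -1).
Bottom-up per-node check:
  node 3: h_left=-1, h_right=-1, diff=0 [OK], height=0
  node 8: h_left=0, h_right=-1, diff=1 [OK], height=1
  node 16: h_left=-1, h_right=-1, diff=0 [OK], height=0
  node 11: h_left=1, h_right=0, diff=1 [OK], height=2
  node 37: h_left=-1, h_right=-1, diff=0 [OK], height=0
  node 42: h_left=-1, h_right=-1, diff=0 [OK], height=0
  node 40: h_left=0, h_right=0, diff=0 [OK], height=1
  node 25: h_left=2, h_right=1, diff=1 [OK], height=3
All nodes satisfy the balance condition.
Result: Balanced


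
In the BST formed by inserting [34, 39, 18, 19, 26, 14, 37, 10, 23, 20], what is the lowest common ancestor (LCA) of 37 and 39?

Tree insertion order: [34, 39, 18, 19, 26, 14, 37, 10, 23, 20]
Tree (level-order array): [34, 18, 39, 14, 19, 37, None, 10, None, None, 26, None, None, None, None, 23, None, 20]
In a BST, the LCA of p=37, q=39 is the first node v on the
root-to-leaf path with p <= v <= q (go left if both < v, right if both > v).
Walk from root:
  at 34: both 37 and 39 > 34, go right
  at 39: 37 <= 39 <= 39, this is the LCA
LCA = 39


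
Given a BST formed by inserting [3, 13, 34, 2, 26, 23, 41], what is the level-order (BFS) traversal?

Tree insertion order: [3, 13, 34, 2, 26, 23, 41]
Tree (level-order array): [3, 2, 13, None, None, None, 34, 26, 41, 23]
BFS from the root, enqueuing left then right child of each popped node:
  queue [3] -> pop 3, enqueue [2, 13], visited so far: [3]
  queue [2, 13] -> pop 2, enqueue [none], visited so far: [3, 2]
  queue [13] -> pop 13, enqueue [34], visited so far: [3, 2, 13]
  queue [34] -> pop 34, enqueue [26, 41], visited so far: [3, 2, 13, 34]
  queue [26, 41] -> pop 26, enqueue [23], visited so far: [3, 2, 13, 34, 26]
  queue [41, 23] -> pop 41, enqueue [none], visited so far: [3, 2, 13, 34, 26, 41]
  queue [23] -> pop 23, enqueue [none], visited so far: [3, 2, 13, 34, 26, 41, 23]
Result: [3, 2, 13, 34, 26, 41, 23]


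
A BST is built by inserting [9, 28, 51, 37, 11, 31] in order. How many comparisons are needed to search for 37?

Search path for 37: 9 -> 28 -> 51 -> 37
Found: True
Comparisons: 4


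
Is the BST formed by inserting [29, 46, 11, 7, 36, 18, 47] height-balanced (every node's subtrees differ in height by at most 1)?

Tree (level-order array): [29, 11, 46, 7, 18, 36, 47]
Definition: a tree is height-balanced if, at every node, |h(left) - h(right)| <= 1 (empty subtree has height -1).
Bottom-up per-node check:
  node 7: h_left=-1, h_right=-1, diff=0 [OK], height=0
  node 18: h_left=-1, h_right=-1, diff=0 [OK], height=0
  node 11: h_left=0, h_right=0, diff=0 [OK], height=1
  node 36: h_left=-1, h_right=-1, diff=0 [OK], height=0
  node 47: h_left=-1, h_right=-1, diff=0 [OK], height=0
  node 46: h_left=0, h_right=0, diff=0 [OK], height=1
  node 29: h_left=1, h_right=1, diff=0 [OK], height=2
All nodes satisfy the balance condition.
Result: Balanced


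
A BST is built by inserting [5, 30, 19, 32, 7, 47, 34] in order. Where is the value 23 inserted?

Starting tree (level order): [5, None, 30, 19, 32, 7, None, None, 47, None, None, 34]
Insertion path: 5 -> 30 -> 19
Result: insert 23 as right child of 19
Final tree (level order): [5, None, 30, 19, 32, 7, 23, None, 47, None, None, None, None, 34]


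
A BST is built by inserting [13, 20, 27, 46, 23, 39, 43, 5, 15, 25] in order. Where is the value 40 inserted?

Starting tree (level order): [13, 5, 20, None, None, 15, 27, None, None, 23, 46, None, 25, 39, None, None, None, None, 43]
Insertion path: 13 -> 20 -> 27 -> 46 -> 39 -> 43
Result: insert 40 as left child of 43
Final tree (level order): [13, 5, 20, None, None, 15, 27, None, None, 23, 46, None, 25, 39, None, None, None, None, 43, 40]


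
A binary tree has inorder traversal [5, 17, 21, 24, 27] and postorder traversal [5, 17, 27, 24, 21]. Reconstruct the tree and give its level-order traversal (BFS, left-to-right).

Inorder:   [5, 17, 21, 24, 27]
Postorder: [5, 17, 27, 24, 21]
Algorithm: postorder visits root last, so walk postorder right-to-left;
each value is the root of the current inorder slice — split it at that
value, recurse on the right subtree first, then the left.
Recursive splits:
  root=21; inorder splits into left=[5, 17], right=[24, 27]
  root=24; inorder splits into left=[], right=[27]
  root=27; inorder splits into left=[], right=[]
  root=17; inorder splits into left=[5], right=[]
  root=5; inorder splits into left=[], right=[]
Reconstructed level-order: [21, 17, 24, 5, 27]


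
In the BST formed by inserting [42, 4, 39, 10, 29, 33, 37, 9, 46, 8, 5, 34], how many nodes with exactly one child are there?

Tree built from: [42, 4, 39, 10, 29, 33, 37, 9, 46, 8, 5, 34]
Tree (level-order array): [42, 4, 46, None, 39, None, None, 10, None, 9, 29, 8, None, None, 33, 5, None, None, 37, None, None, 34]
Rule: These are nodes with exactly 1 non-null child.
Per-node child counts:
  node 42: 2 child(ren)
  node 4: 1 child(ren)
  node 39: 1 child(ren)
  node 10: 2 child(ren)
  node 9: 1 child(ren)
  node 8: 1 child(ren)
  node 5: 0 child(ren)
  node 29: 1 child(ren)
  node 33: 1 child(ren)
  node 37: 1 child(ren)
  node 34: 0 child(ren)
  node 46: 0 child(ren)
Matching nodes: [4, 39, 9, 8, 29, 33, 37]
Count of nodes with exactly one child: 7


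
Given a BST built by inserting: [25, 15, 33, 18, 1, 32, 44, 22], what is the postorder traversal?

Tree insertion order: [25, 15, 33, 18, 1, 32, 44, 22]
Tree (level-order array): [25, 15, 33, 1, 18, 32, 44, None, None, None, 22]
Postorder traversal: [1, 22, 18, 15, 32, 44, 33, 25]


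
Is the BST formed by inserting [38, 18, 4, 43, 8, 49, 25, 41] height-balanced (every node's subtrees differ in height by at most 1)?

Tree (level-order array): [38, 18, 43, 4, 25, 41, 49, None, 8]
Definition: a tree is height-balanced if, at every node, |h(left) - h(right)| <= 1 (empty subtree has height -1).
Bottom-up per-node check:
  node 8: h_left=-1, h_right=-1, diff=0 [OK], height=0
  node 4: h_left=-1, h_right=0, diff=1 [OK], height=1
  node 25: h_left=-1, h_right=-1, diff=0 [OK], height=0
  node 18: h_left=1, h_right=0, diff=1 [OK], height=2
  node 41: h_left=-1, h_right=-1, diff=0 [OK], height=0
  node 49: h_left=-1, h_right=-1, diff=0 [OK], height=0
  node 43: h_left=0, h_right=0, diff=0 [OK], height=1
  node 38: h_left=2, h_right=1, diff=1 [OK], height=3
All nodes satisfy the balance condition.
Result: Balanced


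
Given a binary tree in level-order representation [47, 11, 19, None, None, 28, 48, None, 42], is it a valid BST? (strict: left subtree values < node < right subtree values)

Level-order array: [47, 11, 19, None, None, 28, 48, None, 42]
Validate using subtree bounds (lo, hi): at each node, require lo < value < hi,
then recurse left with hi=value and right with lo=value.
Preorder trace (stopping at first violation):
  at node 47 with bounds (-inf, +inf): OK
  at node 11 with bounds (-inf, 47): OK
  at node 19 with bounds (47, +inf): VIOLATION
Node 19 violates its bound: not (47 < 19 < +inf).
Result: Not a valid BST


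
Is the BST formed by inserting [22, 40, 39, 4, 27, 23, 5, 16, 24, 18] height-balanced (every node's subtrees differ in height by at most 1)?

Tree (level-order array): [22, 4, 40, None, 5, 39, None, None, 16, 27, None, None, 18, 23, None, None, None, None, 24]
Definition: a tree is height-balanced if, at every node, |h(left) - h(right)| <= 1 (empty subtree has height -1).
Bottom-up per-node check:
  node 18: h_left=-1, h_right=-1, diff=0 [OK], height=0
  node 16: h_left=-1, h_right=0, diff=1 [OK], height=1
  node 5: h_left=-1, h_right=1, diff=2 [FAIL (|-1-1|=2 > 1)], height=2
  node 4: h_left=-1, h_right=2, diff=3 [FAIL (|-1-2|=3 > 1)], height=3
  node 24: h_left=-1, h_right=-1, diff=0 [OK], height=0
  node 23: h_left=-1, h_right=0, diff=1 [OK], height=1
  node 27: h_left=1, h_right=-1, diff=2 [FAIL (|1--1|=2 > 1)], height=2
  node 39: h_left=2, h_right=-1, diff=3 [FAIL (|2--1|=3 > 1)], height=3
  node 40: h_left=3, h_right=-1, diff=4 [FAIL (|3--1|=4 > 1)], height=4
  node 22: h_left=3, h_right=4, diff=1 [OK], height=5
Node 5 violates the condition: |-1 - 1| = 2 > 1.
Result: Not balanced


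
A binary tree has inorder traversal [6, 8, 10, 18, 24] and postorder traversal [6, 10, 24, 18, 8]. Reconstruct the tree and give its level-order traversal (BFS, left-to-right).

Inorder:   [6, 8, 10, 18, 24]
Postorder: [6, 10, 24, 18, 8]
Algorithm: postorder visits root last, so walk postorder right-to-left;
each value is the root of the current inorder slice — split it at that
value, recurse on the right subtree first, then the left.
Recursive splits:
  root=8; inorder splits into left=[6], right=[10, 18, 24]
  root=18; inorder splits into left=[10], right=[24]
  root=24; inorder splits into left=[], right=[]
  root=10; inorder splits into left=[], right=[]
  root=6; inorder splits into left=[], right=[]
Reconstructed level-order: [8, 6, 18, 10, 24]


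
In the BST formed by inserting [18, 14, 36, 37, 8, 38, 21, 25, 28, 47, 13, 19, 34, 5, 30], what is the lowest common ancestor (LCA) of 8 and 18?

Tree insertion order: [18, 14, 36, 37, 8, 38, 21, 25, 28, 47, 13, 19, 34, 5, 30]
Tree (level-order array): [18, 14, 36, 8, None, 21, 37, 5, 13, 19, 25, None, 38, None, None, None, None, None, None, None, 28, None, 47, None, 34, None, None, 30]
In a BST, the LCA of p=8, q=18 is the first node v on the
root-to-leaf path with p <= v <= q (go left if both < v, right if both > v).
Walk from root:
  at 18: 8 <= 18 <= 18, this is the LCA
LCA = 18


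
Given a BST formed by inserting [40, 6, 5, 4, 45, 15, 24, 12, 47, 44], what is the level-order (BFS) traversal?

Tree insertion order: [40, 6, 5, 4, 45, 15, 24, 12, 47, 44]
Tree (level-order array): [40, 6, 45, 5, 15, 44, 47, 4, None, 12, 24]
BFS from the root, enqueuing left then right child of each popped node:
  queue [40] -> pop 40, enqueue [6, 45], visited so far: [40]
  queue [6, 45] -> pop 6, enqueue [5, 15], visited so far: [40, 6]
  queue [45, 5, 15] -> pop 45, enqueue [44, 47], visited so far: [40, 6, 45]
  queue [5, 15, 44, 47] -> pop 5, enqueue [4], visited so far: [40, 6, 45, 5]
  queue [15, 44, 47, 4] -> pop 15, enqueue [12, 24], visited so far: [40, 6, 45, 5, 15]
  queue [44, 47, 4, 12, 24] -> pop 44, enqueue [none], visited so far: [40, 6, 45, 5, 15, 44]
  queue [47, 4, 12, 24] -> pop 47, enqueue [none], visited so far: [40, 6, 45, 5, 15, 44, 47]
  queue [4, 12, 24] -> pop 4, enqueue [none], visited so far: [40, 6, 45, 5, 15, 44, 47, 4]
  queue [12, 24] -> pop 12, enqueue [none], visited so far: [40, 6, 45, 5, 15, 44, 47, 4, 12]
  queue [24] -> pop 24, enqueue [none], visited so far: [40, 6, 45, 5, 15, 44, 47, 4, 12, 24]
Result: [40, 6, 45, 5, 15, 44, 47, 4, 12, 24]


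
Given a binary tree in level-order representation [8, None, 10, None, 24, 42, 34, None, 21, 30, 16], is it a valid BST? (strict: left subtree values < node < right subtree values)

Level-order array: [8, None, 10, None, 24, 42, 34, None, 21, 30, 16]
Validate using subtree bounds (lo, hi): at each node, require lo < value < hi,
then recurse left with hi=value and right with lo=value.
Preorder trace (stopping at first violation):
  at node 8 with bounds (-inf, +inf): OK
  at node 10 with bounds (8, +inf): OK
  at node 24 with bounds (10, +inf): OK
  at node 42 with bounds (10, 24): VIOLATION
Node 42 violates its bound: not (10 < 42 < 24).
Result: Not a valid BST


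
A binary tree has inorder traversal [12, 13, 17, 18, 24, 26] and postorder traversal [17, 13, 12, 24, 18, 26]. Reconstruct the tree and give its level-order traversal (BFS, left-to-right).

Inorder:   [12, 13, 17, 18, 24, 26]
Postorder: [17, 13, 12, 24, 18, 26]
Algorithm: postorder visits root last, so walk postorder right-to-left;
each value is the root of the current inorder slice — split it at that
value, recurse on the right subtree first, then the left.
Recursive splits:
  root=26; inorder splits into left=[12, 13, 17, 18, 24], right=[]
  root=18; inorder splits into left=[12, 13, 17], right=[24]
  root=24; inorder splits into left=[], right=[]
  root=12; inorder splits into left=[], right=[13, 17]
  root=13; inorder splits into left=[], right=[17]
  root=17; inorder splits into left=[], right=[]
Reconstructed level-order: [26, 18, 12, 24, 13, 17]


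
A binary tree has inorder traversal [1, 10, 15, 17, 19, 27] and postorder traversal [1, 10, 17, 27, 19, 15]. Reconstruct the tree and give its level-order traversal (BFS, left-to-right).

Inorder:   [1, 10, 15, 17, 19, 27]
Postorder: [1, 10, 17, 27, 19, 15]
Algorithm: postorder visits root last, so walk postorder right-to-left;
each value is the root of the current inorder slice — split it at that
value, recurse on the right subtree first, then the left.
Recursive splits:
  root=15; inorder splits into left=[1, 10], right=[17, 19, 27]
  root=19; inorder splits into left=[17], right=[27]
  root=27; inorder splits into left=[], right=[]
  root=17; inorder splits into left=[], right=[]
  root=10; inorder splits into left=[1], right=[]
  root=1; inorder splits into left=[], right=[]
Reconstructed level-order: [15, 10, 19, 1, 17, 27]


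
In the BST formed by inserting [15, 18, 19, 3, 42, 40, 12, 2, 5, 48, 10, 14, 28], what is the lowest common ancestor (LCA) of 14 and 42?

Tree insertion order: [15, 18, 19, 3, 42, 40, 12, 2, 5, 48, 10, 14, 28]
Tree (level-order array): [15, 3, 18, 2, 12, None, 19, None, None, 5, 14, None, 42, None, 10, None, None, 40, 48, None, None, 28]
In a BST, the LCA of p=14, q=42 is the first node v on the
root-to-leaf path with p <= v <= q (go left if both < v, right if both > v).
Walk from root:
  at 15: 14 <= 15 <= 42, this is the LCA
LCA = 15


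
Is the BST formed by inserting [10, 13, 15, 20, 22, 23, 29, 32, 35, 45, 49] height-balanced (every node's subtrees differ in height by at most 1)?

Tree (level-order array): [10, None, 13, None, 15, None, 20, None, 22, None, 23, None, 29, None, 32, None, 35, None, 45, None, 49]
Definition: a tree is height-balanced if, at every node, |h(left) - h(right)| <= 1 (empty subtree has height -1).
Bottom-up per-node check:
  node 49: h_left=-1, h_right=-1, diff=0 [OK], height=0
  node 45: h_left=-1, h_right=0, diff=1 [OK], height=1
  node 35: h_left=-1, h_right=1, diff=2 [FAIL (|-1-1|=2 > 1)], height=2
  node 32: h_left=-1, h_right=2, diff=3 [FAIL (|-1-2|=3 > 1)], height=3
  node 29: h_left=-1, h_right=3, diff=4 [FAIL (|-1-3|=4 > 1)], height=4
  node 23: h_left=-1, h_right=4, diff=5 [FAIL (|-1-4|=5 > 1)], height=5
  node 22: h_left=-1, h_right=5, diff=6 [FAIL (|-1-5|=6 > 1)], height=6
  node 20: h_left=-1, h_right=6, diff=7 [FAIL (|-1-6|=7 > 1)], height=7
  node 15: h_left=-1, h_right=7, diff=8 [FAIL (|-1-7|=8 > 1)], height=8
  node 13: h_left=-1, h_right=8, diff=9 [FAIL (|-1-8|=9 > 1)], height=9
  node 10: h_left=-1, h_right=9, diff=10 [FAIL (|-1-9|=10 > 1)], height=10
Node 35 violates the condition: |-1 - 1| = 2 > 1.
Result: Not balanced


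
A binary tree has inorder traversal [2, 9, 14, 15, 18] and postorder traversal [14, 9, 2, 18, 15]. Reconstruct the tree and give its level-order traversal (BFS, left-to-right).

Inorder:   [2, 9, 14, 15, 18]
Postorder: [14, 9, 2, 18, 15]
Algorithm: postorder visits root last, so walk postorder right-to-left;
each value is the root of the current inorder slice — split it at that
value, recurse on the right subtree first, then the left.
Recursive splits:
  root=15; inorder splits into left=[2, 9, 14], right=[18]
  root=18; inorder splits into left=[], right=[]
  root=2; inorder splits into left=[], right=[9, 14]
  root=9; inorder splits into left=[], right=[14]
  root=14; inorder splits into left=[], right=[]
Reconstructed level-order: [15, 2, 18, 9, 14]


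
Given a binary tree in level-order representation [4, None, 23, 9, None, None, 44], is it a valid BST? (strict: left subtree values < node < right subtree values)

Level-order array: [4, None, 23, 9, None, None, 44]
Validate using subtree bounds (lo, hi): at each node, require lo < value < hi,
then recurse left with hi=value and right with lo=value.
Preorder trace (stopping at first violation):
  at node 4 with bounds (-inf, +inf): OK
  at node 23 with bounds (4, +inf): OK
  at node 9 with bounds (4, 23): OK
  at node 44 with bounds (9, 23): VIOLATION
Node 44 violates its bound: not (9 < 44 < 23).
Result: Not a valid BST


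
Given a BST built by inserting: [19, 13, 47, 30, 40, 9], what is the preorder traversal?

Tree insertion order: [19, 13, 47, 30, 40, 9]
Tree (level-order array): [19, 13, 47, 9, None, 30, None, None, None, None, 40]
Preorder traversal: [19, 13, 9, 47, 30, 40]


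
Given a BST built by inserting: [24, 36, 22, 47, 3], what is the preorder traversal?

Tree insertion order: [24, 36, 22, 47, 3]
Tree (level-order array): [24, 22, 36, 3, None, None, 47]
Preorder traversal: [24, 22, 3, 36, 47]


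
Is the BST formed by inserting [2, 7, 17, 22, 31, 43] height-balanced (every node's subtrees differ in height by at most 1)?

Tree (level-order array): [2, None, 7, None, 17, None, 22, None, 31, None, 43]
Definition: a tree is height-balanced if, at every node, |h(left) - h(right)| <= 1 (empty subtree has height -1).
Bottom-up per-node check:
  node 43: h_left=-1, h_right=-1, diff=0 [OK], height=0
  node 31: h_left=-1, h_right=0, diff=1 [OK], height=1
  node 22: h_left=-1, h_right=1, diff=2 [FAIL (|-1-1|=2 > 1)], height=2
  node 17: h_left=-1, h_right=2, diff=3 [FAIL (|-1-2|=3 > 1)], height=3
  node 7: h_left=-1, h_right=3, diff=4 [FAIL (|-1-3|=4 > 1)], height=4
  node 2: h_left=-1, h_right=4, diff=5 [FAIL (|-1-4|=5 > 1)], height=5
Node 22 violates the condition: |-1 - 1| = 2 > 1.
Result: Not balanced


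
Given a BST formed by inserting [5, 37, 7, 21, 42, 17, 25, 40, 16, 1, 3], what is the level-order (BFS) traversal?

Tree insertion order: [5, 37, 7, 21, 42, 17, 25, 40, 16, 1, 3]
Tree (level-order array): [5, 1, 37, None, 3, 7, 42, None, None, None, 21, 40, None, 17, 25, None, None, 16]
BFS from the root, enqueuing left then right child of each popped node:
  queue [5] -> pop 5, enqueue [1, 37], visited so far: [5]
  queue [1, 37] -> pop 1, enqueue [3], visited so far: [5, 1]
  queue [37, 3] -> pop 37, enqueue [7, 42], visited so far: [5, 1, 37]
  queue [3, 7, 42] -> pop 3, enqueue [none], visited so far: [5, 1, 37, 3]
  queue [7, 42] -> pop 7, enqueue [21], visited so far: [5, 1, 37, 3, 7]
  queue [42, 21] -> pop 42, enqueue [40], visited so far: [5, 1, 37, 3, 7, 42]
  queue [21, 40] -> pop 21, enqueue [17, 25], visited so far: [5, 1, 37, 3, 7, 42, 21]
  queue [40, 17, 25] -> pop 40, enqueue [none], visited so far: [5, 1, 37, 3, 7, 42, 21, 40]
  queue [17, 25] -> pop 17, enqueue [16], visited so far: [5, 1, 37, 3, 7, 42, 21, 40, 17]
  queue [25, 16] -> pop 25, enqueue [none], visited so far: [5, 1, 37, 3, 7, 42, 21, 40, 17, 25]
  queue [16] -> pop 16, enqueue [none], visited so far: [5, 1, 37, 3, 7, 42, 21, 40, 17, 25, 16]
Result: [5, 1, 37, 3, 7, 42, 21, 40, 17, 25, 16]


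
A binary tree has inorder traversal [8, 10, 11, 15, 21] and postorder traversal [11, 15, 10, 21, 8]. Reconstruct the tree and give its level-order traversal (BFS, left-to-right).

Inorder:   [8, 10, 11, 15, 21]
Postorder: [11, 15, 10, 21, 8]
Algorithm: postorder visits root last, so walk postorder right-to-left;
each value is the root of the current inorder slice — split it at that
value, recurse on the right subtree first, then the left.
Recursive splits:
  root=8; inorder splits into left=[], right=[10, 11, 15, 21]
  root=21; inorder splits into left=[10, 11, 15], right=[]
  root=10; inorder splits into left=[], right=[11, 15]
  root=15; inorder splits into left=[11], right=[]
  root=11; inorder splits into left=[], right=[]
Reconstructed level-order: [8, 21, 10, 15, 11]


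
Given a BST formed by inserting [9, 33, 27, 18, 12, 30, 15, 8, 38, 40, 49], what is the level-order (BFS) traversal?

Tree insertion order: [9, 33, 27, 18, 12, 30, 15, 8, 38, 40, 49]
Tree (level-order array): [9, 8, 33, None, None, 27, 38, 18, 30, None, 40, 12, None, None, None, None, 49, None, 15]
BFS from the root, enqueuing left then right child of each popped node:
  queue [9] -> pop 9, enqueue [8, 33], visited so far: [9]
  queue [8, 33] -> pop 8, enqueue [none], visited so far: [9, 8]
  queue [33] -> pop 33, enqueue [27, 38], visited so far: [9, 8, 33]
  queue [27, 38] -> pop 27, enqueue [18, 30], visited so far: [9, 8, 33, 27]
  queue [38, 18, 30] -> pop 38, enqueue [40], visited so far: [9, 8, 33, 27, 38]
  queue [18, 30, 40] -> pop 18, enqueue [12], visited so far: [9, 8, 33, 27, 38, 18]
  queue [30, 40, 12] -> pop 30, enqueue [none], visited so far: [9, 8, 33, 27, 38, 18, 30]
  queue [40, 12] -> pop 40, enqueue [49], visited so far: [9, 8, 33, 27, 38, 18, 30, 40]
  queue [12, 49] -> pop 12, enqueue [15], visited so far: [9, 8, 33, 27, 38, 18, 30, 40, 12]
  queue [49, 15] -> pop 49, enqueue [none], visited so far: [9, 8, 33, 27, 38, 18, 30, 40, 12, 49]
  queue [15] -> pop 15, enqueue [none], visited so far: [9, 8, 33, 27, 38, 18, 30, 40, 12, 49, 15]
Result: [9, 8, 33, 27, 38, 18, 30, 40, 12, 49, 15]


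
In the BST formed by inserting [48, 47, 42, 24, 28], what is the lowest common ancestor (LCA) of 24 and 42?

Tree insertion order: [48, 47, 42, 24, 28]
Tree (level-order array): [48, 47, None, 42, None, 24, None, None, 28]
In a BST, the LCA of p=24, q=42 is the first node v on the
root-to-leaf path with p <= v <= q (go left if both < v, right if both > v).
Walk from root:
  at 48: both 24 and 42 < 48, go left
  at 47: both 24 and 42 < 47, go left
  at 42: 24 <= 42 <= 42, this is the LCA
LCA = 42


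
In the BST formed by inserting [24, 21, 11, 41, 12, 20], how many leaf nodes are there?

Tree built from: [24, 21, 11, 41, 12, 20]
Tree (level-order array): [24, 21, 41, 11, None, None, None, None, 12, None, 20]
Rule: A leaf has 0 children.
Per-node child counts:
  node 24: 2 child(ren)
  node 21: 1 child(ren)
  node 11: 1 child(ren)
  node 12: 1 child(ren)
  node 20: 0 child(ren)
  node 41: 0 child(ren)
Matching nodes: [20, 41]
Count of leaf nodes: 2


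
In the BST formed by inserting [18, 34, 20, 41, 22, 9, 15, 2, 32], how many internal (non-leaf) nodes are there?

Tree built from: [18, 34, 20, 41, 22, 9, 15, 2, 32]
Tree (level-order array): [18, 9, 34, 2, 15, 20, 41, None, None, None, None, None, 22, None, None, None, 32]
Rule: An internal node has at least one child.
Per-node child counts:
  node 18: 2 child(ren)
  node 9: 2 child(ren)
  node 2: 0 child(ren)
  node 15: 0 child(ren)
  node 34: 2 child(ren)
  node 20: 1 child(ren)
  node 22: 1 child(ren)
  node 32: 0 child(ren)
  node 41: 0 child(ren)
Matching nodes: [18, 9, 34, 20, 22]
Count of internal (non-leaf) nodes: 5


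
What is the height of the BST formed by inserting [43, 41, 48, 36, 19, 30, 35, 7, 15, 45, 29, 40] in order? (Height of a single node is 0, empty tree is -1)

Insertion order: [43, 41, 48, 36, 19, 30, 35, 7, 15, 45, 29, 40]
Tree (level-order array): [43, 41, 48, 36, None, 45, None, 19, 40, None, None, 7, 30, None, None, None, 15, 29, 35]
Compute height bottom-up (empty subtree = -1):
  height(15) = 1 + max(-1, -1) = 0
  height(7) = 1 + max(-1, 0) = 1
  height(29) = 1 + max(-1, -1) = 0
  height(35) = 1 + max(-1, -1) = 0
  height(30) = 1 + max(0, 0) = 1
  height(19) = 1 + max(1, 1) = 2
  height(40) = 1 + max(-1, -1) = 0
  height(36) = 1 + max(2, 0) = 3
  height(41) = 1 + max(3, -1) = 4
  height(45) = 1 + max(-1, -1) = 0
  height(48) = 1 + max(0, -1) = 1
  height(43) = 1 + max(4, 1) = 5
Height = 5


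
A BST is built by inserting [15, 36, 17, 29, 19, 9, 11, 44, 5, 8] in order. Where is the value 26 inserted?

Starting tree (level order): [15, 9, 36, 5, 11, 17, 44, None, 8, None, None, None, 29, None, None, None, None, 19]
Insertion path: 15 -> 36 -> 17 -> 29 -> 19
Result: insert 26 as right child of 19
Final tree (level order): [15, 9, 36, 5, 11, 17, 44, None, 8, None, None, None, 29, None, None, None, None, 19, None, None, 26]


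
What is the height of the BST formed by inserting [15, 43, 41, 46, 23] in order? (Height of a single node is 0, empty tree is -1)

Insertion order: [15, 43, 41, 46, 23]
Tree (level-order array): [15, None, 43, 41, 46, 23]
Compute height bottom-up (empty subtree = -1):
  height(23) = 1 + max(-1, -1) = 0
  height(41) = 1 + max(0, -1) = 1
  height(46) = 1 + max(-1, -1) = 0
  height(43) = 1 + max(1, 0) = 2
  height(15) = 1 + max(-1, 2) = 3
Height = 3


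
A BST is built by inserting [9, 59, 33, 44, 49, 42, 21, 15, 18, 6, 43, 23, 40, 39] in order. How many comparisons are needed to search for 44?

Search path for 44: 9 -> 59 -> 33 -> 44
Found: True
Comparisons: 4


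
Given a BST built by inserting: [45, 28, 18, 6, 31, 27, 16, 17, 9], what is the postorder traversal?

Tree insertion order: [45, 28, 18, 6, 31, 27, 16, 17, 9]
Tree (level-order array): [45, 28, None, 18, 31, 6, 27, None, None, None, 16, None, None, 9, 17]
Postorder traversal: [9, 17, 16, 6, 27, 18, 31, 28, 45]
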